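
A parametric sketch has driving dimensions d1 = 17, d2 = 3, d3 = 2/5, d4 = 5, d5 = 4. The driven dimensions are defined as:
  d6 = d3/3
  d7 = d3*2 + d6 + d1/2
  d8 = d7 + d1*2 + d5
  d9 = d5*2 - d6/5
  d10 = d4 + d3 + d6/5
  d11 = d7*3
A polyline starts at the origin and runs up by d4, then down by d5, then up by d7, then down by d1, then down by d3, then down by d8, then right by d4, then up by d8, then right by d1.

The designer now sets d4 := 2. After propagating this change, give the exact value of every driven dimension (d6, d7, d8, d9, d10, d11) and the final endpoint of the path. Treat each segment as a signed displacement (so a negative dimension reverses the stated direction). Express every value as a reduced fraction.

d6 = 2/15
d7 = 283/30
d8 = 1423/30
d9 = 598/75
d10 = 182/75
d11 = 283/10
endpoint = (19, -299/30)

Apply edit: d4 := 2
  d6 = d3/3 = 2/15
  d7 = d3*2 + d6 + d1/2 = 283/30
  d8 = d7 + d1*2 + d5 = 1423/30
  d9 = d5*2 - d6/5 = 598/75
  d10 = d4 + d3 + d6/5 = 182/75
  d11 = d7*3 = 283/10
Walk from origin (0, 0):
  seg 1: up by d4 = 2 → (0, 2)
  seg 2: down by d5 = 4 → (0, -2)
  seg 3: up by d7 = 283/30 → (0, 223/30)
  seg 4: down by d1 = 17 → (0, -287/30)
  seg 5: down by d3 = 2/5 → (0, -299/30)
  seg 6: down by d8 = 1423/30 → (0, -287/5)
  seg 7: right by d4 = 2 → (2, -287/5)
  seg 8: up by d8 = 1423/30 → (2, -299/30)
  seg 9: right by d1 = 17 → (19, -299/30)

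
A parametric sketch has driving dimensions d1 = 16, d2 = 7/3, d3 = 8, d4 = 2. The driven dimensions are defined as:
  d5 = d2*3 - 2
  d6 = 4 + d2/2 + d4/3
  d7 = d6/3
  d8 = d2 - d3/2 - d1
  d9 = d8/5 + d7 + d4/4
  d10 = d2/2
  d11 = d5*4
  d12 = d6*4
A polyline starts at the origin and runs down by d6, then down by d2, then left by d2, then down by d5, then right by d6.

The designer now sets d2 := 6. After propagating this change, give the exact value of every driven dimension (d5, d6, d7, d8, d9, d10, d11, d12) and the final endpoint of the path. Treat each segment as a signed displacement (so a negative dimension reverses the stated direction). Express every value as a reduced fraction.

Apply edit: d2 := 6
  d5 = d2*3 - 2 = 16
  d6 = 4 + d2/2 + d4/3 = 23/3
  d7 = d6/3 = 23/9
  d8 = d2 - d3/2 - d1 = -14
  d9 = d8/5 + d7 + d4/4 = 23/90
  d10 = d2/2 = 3
  d11 = d5*4 = 64
  d12 = d6*4 = 92/3
Walk from origin (0, 0):
  seg 1: down by d6 = 23/3 → (0, -23/3)
  seg 2: down by d2 = 6 → (0, -41/3)
  seg 3: left by d2 = 6 → (-6, -41/3)
  seg 4: down by d5 = 16 → (-6, -89/3)
  seg 5: right by d6 = 23/3 → (5/3, -89/3)

d5 = 16
d6 = 23/3
d7 = 23/9
d8 = -14
d9 = 23/90
d10 = 3
d11 = 64
d12 = 92/3
endpoint = (5/3, -89/3)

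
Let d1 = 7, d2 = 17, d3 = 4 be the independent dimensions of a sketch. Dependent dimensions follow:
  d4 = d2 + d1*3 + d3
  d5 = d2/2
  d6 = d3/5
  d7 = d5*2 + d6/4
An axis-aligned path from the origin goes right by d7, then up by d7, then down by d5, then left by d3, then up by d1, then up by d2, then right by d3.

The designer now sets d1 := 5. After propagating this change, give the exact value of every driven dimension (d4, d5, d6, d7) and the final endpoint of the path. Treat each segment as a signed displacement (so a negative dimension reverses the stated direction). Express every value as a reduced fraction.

d4 = 36
d5 = 17/2
d6 = 4/5
d7 = 86/5
endpoint = (86/5, 307/10)

Apply edit: d1 := 5
  d4 = d2 + d1*3 + d3 = 36
  d5 = d2/2 = 17/2
  d6 = d3/5 = 4/5
  d7 = d5*2 + d6/4 = 86/5
Walk from origin (0, 0):
  seg 1: right by d7 = 86/5 → (86/5, 0)
  seg 2: up by d7 = 86/5 → (86/5, 86/5)
  seg 3: down by d5 = 17/2 → (86/5, 87/10)
  seg 4: left by d3 = 4 → (66/5, 87/10)
  seg 5: up by d1 = 5 → (66/5, 137/10)
  seg 6: up by d2 = 17 → (66/5, 307/10)
  seg 7: right by d3 = 4 → (86/5, 307/10)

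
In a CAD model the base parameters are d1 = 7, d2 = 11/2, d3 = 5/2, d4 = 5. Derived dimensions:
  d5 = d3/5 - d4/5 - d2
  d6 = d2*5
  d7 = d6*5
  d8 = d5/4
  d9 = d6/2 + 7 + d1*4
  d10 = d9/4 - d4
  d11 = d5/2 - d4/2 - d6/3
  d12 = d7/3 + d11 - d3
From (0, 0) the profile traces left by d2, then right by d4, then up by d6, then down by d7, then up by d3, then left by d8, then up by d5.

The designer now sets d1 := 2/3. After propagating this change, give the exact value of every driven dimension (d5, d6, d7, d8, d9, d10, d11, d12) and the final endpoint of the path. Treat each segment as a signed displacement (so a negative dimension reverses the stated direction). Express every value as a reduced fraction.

d5 = -6
d6 = 55/2
d7 = 275/2
d8 = -3/2
d9 = 281/12
d10 = 41/48
d11 = -44/3
d12 = 86/3
endpoint = (1, -227/2)

Apply edit: d1 := 2/3
  d5 = d3/5 - d4/5 - d2 = -6
  d6 = d2*5 = 55/2
  d7 = d6*5 = 275/2
  d8 = d5/4 = -3/2
  d9 = d6/2 + 7 + d1*4 = 281/12
  d10 = d9/4 - d4 = 41/48
  d11 = d5/2 - d4/2 - d6/3 = -44/3
  d12 = d7/3 + d11 - d3 = 86/3
Walk from origin (0, 0):
  seg 1: left by d2 = 11/2 → (-11/2, 0)
  seg 2: right by d4 = 5 → (-1/2, 0)
  seg 3: up by d6 = 55/2 → (-1/2, 55/2)
  seg 4: down by d7 = 275/2 → (-1/2, -110)
  seg 5: up by d3 = 5/2 → (-1/2, -215/2)
  seg 6: left by d8 = -3/2 → (1, -215/2)
  seg 7: up by d5 = -6 → (1, -227/2)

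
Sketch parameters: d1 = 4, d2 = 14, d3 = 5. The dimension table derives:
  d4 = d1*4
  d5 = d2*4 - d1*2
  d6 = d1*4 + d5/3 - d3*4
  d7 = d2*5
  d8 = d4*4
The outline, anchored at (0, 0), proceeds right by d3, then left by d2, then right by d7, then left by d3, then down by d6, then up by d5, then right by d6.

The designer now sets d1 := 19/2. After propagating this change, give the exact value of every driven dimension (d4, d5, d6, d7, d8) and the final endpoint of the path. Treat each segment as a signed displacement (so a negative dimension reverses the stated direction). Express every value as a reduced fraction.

d4 = 38
d5 = 37
d6 = 91/3
d7 = 70
d8 = 152
endpoint = (259/3, 20/3)

Apply edit: d1 := 19/2
  d4 = d1*4 = 38
  d5 = d2*4 - d1*2 = 37
  d6 = d1*4 + d5/3 - d3*4 = 91/3
  d7 = d2*5 = 70
  d8 = d4*4 = 152
Walk from origin (0, 0):
  seg 1: right by d3 = 5 → (5, 0)
  seg 2: left by d2 = 14 → (-9, 0)
  seg 3: right by d7 = 70 → (61, 0)
  seg 4: left by d3 = 5 → (56, 0)
  seg 5: down by d6 = 91/3 → (56, -91/3)
  seg 6: up by d5 = 37 → (56, 20/3)
  seg 7: right by d6 = 91/3 → (259/3, 20/3)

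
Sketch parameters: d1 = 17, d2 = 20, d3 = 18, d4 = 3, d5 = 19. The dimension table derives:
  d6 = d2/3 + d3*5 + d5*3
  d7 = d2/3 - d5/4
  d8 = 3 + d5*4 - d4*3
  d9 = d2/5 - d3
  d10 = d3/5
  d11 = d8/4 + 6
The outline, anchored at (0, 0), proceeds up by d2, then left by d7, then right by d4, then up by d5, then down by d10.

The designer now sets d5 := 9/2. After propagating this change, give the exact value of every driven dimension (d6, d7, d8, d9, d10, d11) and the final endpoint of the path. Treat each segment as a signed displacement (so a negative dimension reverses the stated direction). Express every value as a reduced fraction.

d6 = 661/6
d7 = 133/24
d8 = 12
d9 = -14
d10 = 18/5
d11 = 9
endpoint = (-61/24, 209/10)

Apply edit: d5 := 9/2
  d6 = d2/3 + d3*5 + d5*3 = 661/6
  d7 = d2/3 - d5/4 = 133/24
  d8 = 3 + d5*4 - d4*3 = 12
  d9 = d2/5 - d3 = -14
  d10 = d3/5 = 18/5
  d11 = d8/4 + 6 = 9
Walk from origin (0, 0):
  seg 1: up by d2 = 20 → (0, 20)
  seg 2: left by d7 = 133/24 → (-133/24, 20)
  seg 3: right by d4 = 3 → (-61/24, 20)
  seg 4: up by d5 = 9/2 → (-61/24, 49/2)
  seg 5: down by d10 = 18/5 → (-61/24, 209/10)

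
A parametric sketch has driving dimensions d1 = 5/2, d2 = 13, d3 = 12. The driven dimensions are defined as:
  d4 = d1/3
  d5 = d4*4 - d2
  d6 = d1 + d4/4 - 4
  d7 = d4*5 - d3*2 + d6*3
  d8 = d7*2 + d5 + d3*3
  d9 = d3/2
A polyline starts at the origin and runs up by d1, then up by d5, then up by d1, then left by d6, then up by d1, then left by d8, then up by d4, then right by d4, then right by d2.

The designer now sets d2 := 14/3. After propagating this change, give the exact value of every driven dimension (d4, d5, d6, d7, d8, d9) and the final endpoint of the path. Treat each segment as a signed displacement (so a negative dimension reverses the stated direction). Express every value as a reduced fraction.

Apply edit: d2 := 14/3
  d4 = d1/3 = 5/6
  d5 = d4*4 - d2 = -4/3
  d6 = d1 + d4/4 - 4 = -31/24
  d7 = d4*5 - d3*2 + d6*3 = -569/24
  d8 = d7*2 + d5 + d3*3 = -51/4
  d9 = d3/2 = 6
Walk from origin (0, 0):
  seg 1: up by d1 = 5/2 → (0, 5/2)
  seg 2: up by d5 = -4/3 → (0, 7/6)
  seg 3: up by d1 = 5/2 → (0, 11/3)
  seg 4: left by d6 = -31/24 → (31/24, 11/3)
  seg 5: up by d1 = 5/2 → (31/24, 37/6)
  seg 6: left by d8 = -51/4 → (337/24, 37/6)
  seg 7: up by d4 = 5/6 → (337/24, 7)
  seg 8: right by d4 = 5/6 → (119/8, 7)
  seg 9: right by d2 = 14/3 → (469/24, 7)

d4 = 5/6
d5 = -4/3
d6 = -31/24
d7 = -569/24
d8 = -51/4
d9 = 6
endpoint = (469/24, 7)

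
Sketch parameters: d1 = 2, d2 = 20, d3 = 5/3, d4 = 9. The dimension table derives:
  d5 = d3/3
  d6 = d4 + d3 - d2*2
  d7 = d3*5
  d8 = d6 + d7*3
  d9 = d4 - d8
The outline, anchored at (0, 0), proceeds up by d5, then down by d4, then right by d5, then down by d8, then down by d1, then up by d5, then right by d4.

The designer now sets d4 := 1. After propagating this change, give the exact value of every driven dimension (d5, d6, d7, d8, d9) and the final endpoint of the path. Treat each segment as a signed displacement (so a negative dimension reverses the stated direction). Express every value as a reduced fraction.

d5 = 5/9
d6 = -112/3
d7 = 25/3
d8 = -37/3
d9 = 40/3
endpoint = (14/9, 94/9)

Apply edit: d4 := 1
  d5 = d3/3 = 5/9
  d6 = d4 + d3 - d2*2 = -112/3
  d7 = d3*5 = 25/3
  d8 = d6 + d7*3 = -37/3
  d9 = d4 - d8 = 40/3
Walk from origin (0, 0):
  seg 1: up by d5 = 5/9 → (0, 5/9)
  seg 2: down by d4 = 1 → (0, -4/9)
  seg 3: right by d5 = 5/9 → (5/9, -4/9)
  seg 4: down by d8 = -37/3 → (5/9, 107/9)
  seg 5: down by d1 = 2 → (5/9, 89/9)
  seg 6: up by d5 = 5/9 → (5/9, 94/9)
  seg 7: right by d4 = 1 → (14/9, 94/9)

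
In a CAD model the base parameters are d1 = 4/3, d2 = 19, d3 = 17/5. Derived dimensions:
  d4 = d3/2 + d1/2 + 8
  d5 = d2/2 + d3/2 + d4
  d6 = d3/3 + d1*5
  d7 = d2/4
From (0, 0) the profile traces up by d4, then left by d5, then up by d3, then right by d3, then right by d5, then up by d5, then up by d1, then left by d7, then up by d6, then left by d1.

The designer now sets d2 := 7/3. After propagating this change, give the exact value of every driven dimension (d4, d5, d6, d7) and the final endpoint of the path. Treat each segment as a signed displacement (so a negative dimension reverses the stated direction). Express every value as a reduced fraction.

Apply edit: d2 := 7/3
  d4 = d3/2 + d1/2 + 8 = 311/30
  d5 = d2/2 + d3/2 + d4 = 397/30
  d6 = d3/3 + d1*5 = 39/5
  d7 = d2/4 = 7/12
Walk from origin (0, 0):
  seg 1: up by d4 = 311/30 → (0, 311/30)
  seg 2: left by d5 = 397/30 → (-397/30, 311/30)
  seg 3: up by d3 = 17/5 → (-397/30, 413/30)
  seg 4: right by d3 = 17/5 → (-59/6, 413/30)
  seg 5: right by d5 = 397/30 → (17/5, 413/30)
  seg 6: up by d5 = 397/30 → (17/5, 27)
  seg 7: up by d1 = 4/3 → (17/5, 85/3)
  seg 8: left by d7 = 7/12 → (169/60, 85/3)
  seg 9: up by d6 = 39/5 → (169/60, 542/15)
  seg 10: left by d1 = 4/3 → (89/60, 542/15)

d4 = 311/30
d5 = 397/30
d6 = 39/5
d7 = 7/12
endpoint = (89/60, 542/15)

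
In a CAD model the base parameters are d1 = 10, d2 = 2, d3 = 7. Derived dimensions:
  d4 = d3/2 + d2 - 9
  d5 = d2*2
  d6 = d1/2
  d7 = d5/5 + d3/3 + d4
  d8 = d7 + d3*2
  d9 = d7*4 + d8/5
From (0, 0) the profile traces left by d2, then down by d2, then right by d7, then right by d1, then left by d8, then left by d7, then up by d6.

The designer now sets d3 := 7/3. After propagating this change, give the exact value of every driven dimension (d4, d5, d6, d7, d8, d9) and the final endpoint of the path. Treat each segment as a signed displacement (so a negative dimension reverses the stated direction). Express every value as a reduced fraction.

d4 = -35/6
d5 = 4
d6 = 5
d7 = -383/90
d8 = 37/90
d9 = -847/50
endpoint = (683/90, 3)

Apply edit: d3 := 7/3
  d4 = d3/2 + d2 - 9 = -35/6
  d5 = d2*2 = 4
  d6 = d1/2 = 5
  d7 = d5/5 + d3/3 + d4 = -383/90
  d8 = d7 + d3*2 = 37/90
  d9 = d7*4 + d8/5 = -847/50
Walk from origin (0, 0):
  seg 1: left by d2 = 2 → (-2, 0)
  seg 2: down by d2 = 2 → (-2, -2)
  seg 3: right by d7 = -383/90 → (-563/90, -2)
  seg 4: right by d1 = 10 → (337/90, -2)
  seg 5: left by d8 = 37/90 → (10/3, -2)
  seg 6: left by d7 = -383/90 → (683/90, -2)
  seg 7: up by d6 = 5 → (683/90, 3)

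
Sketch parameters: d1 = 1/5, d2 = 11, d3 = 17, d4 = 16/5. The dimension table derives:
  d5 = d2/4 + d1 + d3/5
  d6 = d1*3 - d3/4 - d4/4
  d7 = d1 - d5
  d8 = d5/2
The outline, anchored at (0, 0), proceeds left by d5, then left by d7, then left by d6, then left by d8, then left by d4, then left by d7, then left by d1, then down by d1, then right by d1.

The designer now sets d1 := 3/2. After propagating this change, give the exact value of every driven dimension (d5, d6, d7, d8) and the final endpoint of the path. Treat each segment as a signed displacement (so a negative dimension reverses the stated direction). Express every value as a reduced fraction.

d5 = 153/20
d6 = -11/20
d7 = -123/20
d8 = 153/40
endpoint = (-73/40, -3/2)

Apply edit: d1 := 3/2
  d5 = d2/4 + d1 + d3/5 = 153/20
  d6 = d1*3 - d3/4 - d4/4 = -11/20
  d7 = d1 - d5 = -123/20
  d8 = d5/2 = 153/40
Walk from origin (0, 0):
  seg 1: left by d5 = 153/20 → (-153/20, 0)
  seg 2: left by d7 = -123/20 → (-3/2, 0)
  seg 3: left by d6 = -11/20 → (-19/20, 0)
  seg 4: left by d8 = 153/40 → (-191/40, 0)
  seg 5: left by d4 = 16/5 → (-319/40, 0)
  seg 6: left by d7 = -123/20 → (-73/40, 0)
  seg 7: left by d1 = 3/2 → (-133/40, 0)
  seg 8: down by d1 = 3/2 → (-133/40, -3/2)
  seg 9: right by d1 = 3/2 → (-73/40, -3/2)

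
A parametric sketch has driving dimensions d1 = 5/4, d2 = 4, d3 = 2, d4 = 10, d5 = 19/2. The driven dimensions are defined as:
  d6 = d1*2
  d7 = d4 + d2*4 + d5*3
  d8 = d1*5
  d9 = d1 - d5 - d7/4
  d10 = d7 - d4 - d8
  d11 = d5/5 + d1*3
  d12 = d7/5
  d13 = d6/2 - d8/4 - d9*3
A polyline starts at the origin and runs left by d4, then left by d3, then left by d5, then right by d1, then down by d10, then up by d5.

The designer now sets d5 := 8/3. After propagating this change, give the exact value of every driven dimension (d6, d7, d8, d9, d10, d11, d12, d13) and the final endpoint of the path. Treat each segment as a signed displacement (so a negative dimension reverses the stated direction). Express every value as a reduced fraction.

Apply edit: d5 := 8/3
  d6 = d1*2 = 5/2
  d7 = d4 + d2*4 + d5*3 = 34
  d8 = d1*5 = 25/4
  d9 = d1 - d5 - d7/4 = -119/12
  d10 = d7 - d4 - d8 = 71/4
  d11 = d5/5 + d1*3 = 257/60
  d12 = d7/5 = 34/5
  d13 = d6/2 - d8/4 - d9*3 = 471/16
Walk from origin (0, 0):
  seg 1: left by d4 = 10 → (-10, 0)
  seg 2: left by d3 = 2 → (-12, 0)
  seg 3: left by d5 = 8/3 → (-44/3, 0)
  seg 4: right by d1 = 5/4 → (-161/12, 0)
  seg 5: down by d10 = 71/4 → (-161/12, -71/4)
  seg 6: up by d5 = 8/3 → (-161/12, -181/12)

d6 = 5/2
d7 = 34
d8 = 25/4
d9 = -119/12
d10 = 71/4
d11 = 257/60
d12 = 34/5
d13 = 471/16
endpoint = (-161/12, -181/12)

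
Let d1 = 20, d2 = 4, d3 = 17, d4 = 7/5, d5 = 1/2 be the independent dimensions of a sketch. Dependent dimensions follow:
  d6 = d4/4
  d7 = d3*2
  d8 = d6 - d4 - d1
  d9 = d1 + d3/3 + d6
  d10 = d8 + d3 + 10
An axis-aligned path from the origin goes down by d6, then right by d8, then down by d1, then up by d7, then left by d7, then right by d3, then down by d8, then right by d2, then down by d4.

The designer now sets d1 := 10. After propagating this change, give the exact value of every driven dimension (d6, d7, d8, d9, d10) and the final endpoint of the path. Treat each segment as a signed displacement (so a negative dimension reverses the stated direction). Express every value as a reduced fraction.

d6 = 7/20
d7 = 34
d8 = -221/20
d9 = 961/60
d10 = 319/20
endpoint = (-481/20, 333/10)

Apply edit: d1 := 10
  d6 = d4/4 = 7/20
  d7 = d3*2 = 34
  d8 = d6 - d4 - d1 = -221/20
  d9 = d1 + d3/3 + d6 = 961/60
  d10 = d8 + d3 + 10 = 319/20
Walk from origin (0, 0):
  seg 1: down by d6 = 7/20 → (0, -7/20)
  seg 2: right by d8 = -221/20 → (-221/20, -7/20)
  seg 3: down by d1 = 10 → (-221/20, -207/20)
  seg 4: up by d7 = 34 → (-221/20, 473/20)
  seg 5: left by d7 = 34 → (-901/20, 473/20)
  seg 6: right by d3 = 17 → (-561/20, 473/20)
  seg 7: down by d8 = -221/20 → (-561/20, 347/10)
  seg 8: right by d2 = 4 → (-481/20, 347/10)
  seg 9: down by d4 = 7/5 → (-481/20, 333/10)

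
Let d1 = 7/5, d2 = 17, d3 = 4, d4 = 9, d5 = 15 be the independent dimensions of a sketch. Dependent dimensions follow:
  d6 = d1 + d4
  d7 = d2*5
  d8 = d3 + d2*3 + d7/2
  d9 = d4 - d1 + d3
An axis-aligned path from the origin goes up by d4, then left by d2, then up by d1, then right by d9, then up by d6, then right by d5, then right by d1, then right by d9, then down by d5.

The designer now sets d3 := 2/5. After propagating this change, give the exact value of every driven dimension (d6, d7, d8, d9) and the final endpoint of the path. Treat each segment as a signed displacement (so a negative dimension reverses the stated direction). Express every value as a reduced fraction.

d6 = 52/5
d7 = 85
d8 = 939/10
d9 = 8
endpoint = (77/5, 29/5)

Apply edit: d3 := 2/5
  d6 = d1 + d4 = 52/5
  d7 = d2*5 = 85
  d8 = d3 + d2*3 + d7/2 = 939/10
  d9 = d4 - d1 + d3 = 8
Walk from origin (0, 0):
  seg 1: up by d4 = 9 → (0, 9)
  seg 2: left by d2 = 17 → (-17, 9)
  seg 3: up by d1 = 7/5 → (-17, 52/5)
  seg 4: right by d9 = 8 → (-9, 52/5)
  seg 5: up by d6 = 52/5 → (-9, 104/5)
  seg 6: right by d5 = 15 → (6, 104/5)
  seg 7: right by d1 = 7/5 → (37/5, 104/5)
  seg 8: right by d9 = 8 → (77/5, 104/5)
  seg 9: down by d5 = 15 → (77/5, 29/5)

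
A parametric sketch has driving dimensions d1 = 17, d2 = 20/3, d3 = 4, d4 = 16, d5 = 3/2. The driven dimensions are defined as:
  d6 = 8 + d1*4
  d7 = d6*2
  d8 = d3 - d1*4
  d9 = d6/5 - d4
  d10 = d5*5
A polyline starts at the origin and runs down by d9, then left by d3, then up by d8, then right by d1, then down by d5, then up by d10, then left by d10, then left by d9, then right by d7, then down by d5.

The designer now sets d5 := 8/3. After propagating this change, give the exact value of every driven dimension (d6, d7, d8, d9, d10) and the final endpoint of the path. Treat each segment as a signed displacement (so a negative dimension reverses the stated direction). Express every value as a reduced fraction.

d6 = 76
d7 = 152
d8 = -64
d9 = -4/5
d10 = 40/3
endpoint = (2287/15, -276/5)

Apply edit: d5 := 8/3
  d6 = 8 + d1*4 = 76
  d7 = d6*2 = 152
  d8 = d3 - d1*4 = -64
  d9 = d6/5 - d4 = -4/5
  d10 = d5*5 = 40/3
Walk from origin (0, 0):
  seg 1: down by d9 = -4/5 → (0, 4/5)
  seg 2: left by d3 = 4 → (-4, 4/5)
  seg 3: up by d8 = -64 → (-4, -316/5)
  seg 4: right by d1 = 17 → (13, -316/5)
  seg 5: down by d5 = 8/3 → (13, -988/15)
  seg 6: up by d10 = 40/3 → (13, -788/15)
  seg 7: left by d10 = 40/3 → (-1/3, -788/15)
  seg 8: left by d9 = -4/5 → (7/15, -788/15)
  seg 9: right by d7 = 152 → (2287/15, -788/15)
  seg 10: down by d5 = 8/3 → (2287/15, -276/5)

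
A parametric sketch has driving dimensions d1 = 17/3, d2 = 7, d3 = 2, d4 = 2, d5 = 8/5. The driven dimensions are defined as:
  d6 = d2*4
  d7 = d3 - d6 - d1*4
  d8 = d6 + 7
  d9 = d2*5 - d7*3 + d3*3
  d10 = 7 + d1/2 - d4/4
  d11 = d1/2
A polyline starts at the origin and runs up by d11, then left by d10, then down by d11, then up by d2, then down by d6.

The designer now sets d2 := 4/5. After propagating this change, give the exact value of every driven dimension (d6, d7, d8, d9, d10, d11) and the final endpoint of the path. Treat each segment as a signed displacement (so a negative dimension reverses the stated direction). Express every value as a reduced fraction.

d6 = 16/5
d7 = -358/15
d8 = 51/5
d9 = 408/5
d10 = 28/3
d11 = 17/6
endpoint = (-28/3, -12/5)

Apply edit: d2 := 4/5
  d6 = d2*4 = 16/5
  d7 = d3 - d6 - d1*4 = -358/15
  d8 = d6 + 7 = 51/5
  d9 = d2*5 - d7*3 + d3*3 = 408/5
  d10 = 7 + d1/2 - d4/4 = 28/3
  d11 = d1/2 = 17/6
Walk from origin (0, 0):
  seg 1: up by d11 = 17/6 → (0, 17/6)
  seg 2: left by d10 = 28/3 → (-28/3, 17/6)
  seg 3: down by d11 = 17/6 → (-28/3, 0)
  seg 4: up by d2 = 4/5 → (-28/3, 4/5)
  seg 5: down by d6 = 16/5 → (-28/3, -12/5)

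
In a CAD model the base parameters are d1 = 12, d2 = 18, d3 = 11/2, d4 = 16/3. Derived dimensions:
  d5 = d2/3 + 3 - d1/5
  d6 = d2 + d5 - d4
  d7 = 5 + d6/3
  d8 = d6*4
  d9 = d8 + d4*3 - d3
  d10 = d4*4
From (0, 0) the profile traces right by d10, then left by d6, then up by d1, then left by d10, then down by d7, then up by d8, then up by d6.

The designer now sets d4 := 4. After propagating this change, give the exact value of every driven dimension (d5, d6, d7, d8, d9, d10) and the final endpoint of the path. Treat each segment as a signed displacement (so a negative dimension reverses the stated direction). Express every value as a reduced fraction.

d5 = 33/5
d6 = 103/5
d7 = 178/15
d8 = 412/5
d9 = 889/10
d10 = 16
endpoint = (-103/5, 1547/15)

Apply edit: d4 := 4
  d5 = d2/3 + 3 - d1/5 = 33/5
  d6 = d2 + d5 - d4 = 103/5
  d7 = 5 + d6/3 = 178/15
  d8 = d6*4 = 412/5
  d9 = d8 + d4*3 - d3 = 889/10
  d10 = d4*4 = 16
Walk from origin (0, 0):
  seg 1: right by d10 = 16 → (16, 0)
  seg 2: left by d6 = 103/5 → (-23/5, 0)
  seg 3: up by d1 = 12 → (-23/5, 12)
  seg 4: left by d10 = 16 → (-103/5, 12)
  seg 5: down by d7 = 178/15 → (-103/5, 2/15)
  seg 6: up by d8 = 412/5 → (-103/5, 1238/15)
  seg 7: up by d6 = 103/5 → (-103/5, 1547/15)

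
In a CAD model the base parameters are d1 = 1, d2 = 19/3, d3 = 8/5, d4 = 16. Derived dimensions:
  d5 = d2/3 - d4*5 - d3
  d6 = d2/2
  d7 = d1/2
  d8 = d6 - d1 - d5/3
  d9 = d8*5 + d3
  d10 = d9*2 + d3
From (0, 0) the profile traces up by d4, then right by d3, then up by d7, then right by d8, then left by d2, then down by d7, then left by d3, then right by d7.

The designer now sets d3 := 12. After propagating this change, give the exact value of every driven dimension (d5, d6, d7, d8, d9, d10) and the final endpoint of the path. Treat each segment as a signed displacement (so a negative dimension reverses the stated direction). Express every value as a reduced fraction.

d5 = -809/9
d6 = 19/6
d7 = 1/2
d8 = 1735/54
d9 = 9323/54
d10 = 9647/27
endpoint = (710/27, 16)

Apply edit: d3 := 12
  d5 = d2/3 - d4*5 - d3 = -809/9
  d6 = d2/2 = 19/6
  d7 = d1/2 = 1/2
  d8 = d6 - d1 - d5/3 = 1735/54
  d9 = d8*5 + d3 = 9323/54
  d10 = d9*2 + d3 = 9647/27
Walk from origin (0, 0):
  seg 1: up by d4 = 16 → (0, 16)
  seg 2: right by d3 = 12 → (12, 16)
  seg 3: up by d7 = 1/2 → (12, 33/2)
  seg 4: right by d8 = 1735/54 → (2383/54, 33/2)
  seg 5: left by d2 = 19/3 → (2041/54, 33/2)
  seg 6: down by d7 = 1/2 → (2041/54, 16)
  seg 7: left by d3 = 12 → (1393/54, 16)
  seg 8: right by d7 = 1/2 → (710/27, 16)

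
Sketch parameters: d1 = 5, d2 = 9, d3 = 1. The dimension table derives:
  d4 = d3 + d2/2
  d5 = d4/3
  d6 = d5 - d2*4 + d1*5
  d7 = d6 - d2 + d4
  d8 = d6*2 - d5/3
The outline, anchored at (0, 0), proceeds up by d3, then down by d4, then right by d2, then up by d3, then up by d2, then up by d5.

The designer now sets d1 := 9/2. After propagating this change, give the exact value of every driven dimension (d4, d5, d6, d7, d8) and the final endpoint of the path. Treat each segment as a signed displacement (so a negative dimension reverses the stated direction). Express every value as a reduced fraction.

d4 = 11/2
d5 = 11/6
d6 = -35/3
d7 = -91/6
d8 = -431/18
endpoint = (9, 22/3)

Apply edit: d1 := 9/2
  d4 = d3 + d2/2 = 11/2
  d5 = d4/3 = 11/6
  d6 = d5 - d2*4 + d1*5 = -35/3
  d7 = d6 - d2 + d4 = -91/6
  d8 = d6*2 - d5/3 = -431/18
Walk from origin (0, 0):
  seg 1: up by d3 = 1 → (0, 1)
  seg 2: down by d4 = 11/2 → (0, -9/2)
  seg 3: right by d2 = 9 → (9, -9/2)
  seg 4: up by d3 = 1 → (9, -7/2)
  seg 5: up by d2 = 9 → (9, 11/2)
  seg 6: up by d5 = 11/6 → (9, 22/3)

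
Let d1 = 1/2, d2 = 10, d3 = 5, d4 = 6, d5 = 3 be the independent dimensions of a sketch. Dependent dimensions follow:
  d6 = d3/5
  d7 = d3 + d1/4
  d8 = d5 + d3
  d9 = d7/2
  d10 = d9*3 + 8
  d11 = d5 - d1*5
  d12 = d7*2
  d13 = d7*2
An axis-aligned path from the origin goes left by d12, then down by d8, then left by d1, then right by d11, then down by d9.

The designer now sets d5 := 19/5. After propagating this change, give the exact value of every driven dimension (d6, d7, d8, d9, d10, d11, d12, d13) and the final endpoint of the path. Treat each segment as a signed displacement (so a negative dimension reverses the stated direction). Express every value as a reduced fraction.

d6 = 1
d7 = 41/8
d8 = 44/5
d9 = 41/16
d10 = 251/16
d11 = 13/10
d12 = 41/4
d13 = 41/4
endpoint = (-189/20, -909/80)

Apply edit: d5 := 19/5
  d6 = d3/5 = 1
  d7 = d3 + d1/4 = 41/8
  d8 = d5 + d3 = 44/5
  d9 = d7/2 = 41/16
  d10 = d9*3 + 8 = 251/16
  d11 = d5 - d1*5 = 13/10
  d12 = d7*2 = 41/4
  d13 = d7*2 = 41/4
Walk from origin (0, 0):
  seg 1: left by d12 = 41/4 → (-41/4, 0)
  seg 2: down by d8 = 44/5 → (-41/4, -44/5)
  seg 3: left by d1 = 1/2 → (-43/4, -44/5)
  seg 4: right by d11 = 13/10 → (-189/20, -44/5)
  seg 5: down by d9 = 41/16 → (-189/20, -909/80)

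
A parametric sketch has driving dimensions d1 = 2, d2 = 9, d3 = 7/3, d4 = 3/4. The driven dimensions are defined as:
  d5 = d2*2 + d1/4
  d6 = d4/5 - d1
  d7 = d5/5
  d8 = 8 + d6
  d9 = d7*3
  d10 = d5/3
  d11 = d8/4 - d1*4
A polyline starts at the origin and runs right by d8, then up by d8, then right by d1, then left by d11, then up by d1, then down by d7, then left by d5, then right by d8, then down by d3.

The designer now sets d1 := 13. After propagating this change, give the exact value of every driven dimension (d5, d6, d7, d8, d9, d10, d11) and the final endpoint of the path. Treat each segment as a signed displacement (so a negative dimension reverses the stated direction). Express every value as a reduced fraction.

Apply edit: d1 := 13
  d5 = d2*2 + d1/4 = 85/4
  d6 = d4/5 - d1 = -257/20
  d7 = d5/5 = 17/4
  d8 = 8 + d6 = -97/20
  d9 = d7*3 = 51/4
  d10 = d5/3 = 85/12
  d11 = d8/4 - d1*4 = -4257/80
Walk from origin (0, 0):
  seg 1: right by d8 = -97/20 → (-97/20, 0)
  seg 2: up by d8 = -97/20 → (-97/20, -97/20)
  seg 3: right by d1 = 13 → (163/20, -97/20)
  seg 4: left by d11 = -4257/80 → (4909/80, -97/20)
  seg 5: up by d1 = 13 → (4909/80, 163/20)
  seg 6: down by d7 = 17/4 → (4909/80, 39/10)
  seg 7: left by d5 = 85/4 → (3209/80, 39/10)
  seg 8: right by d8 = -97/20 → (2821/80, 39/10)
  seg 9: down by d3 = 7/3 → (2821/80, 47/30)

d5 = 85/4
d6 = -257/20
d7 = 17/4
d8 = -97/20
d9 = 51/4
d10 = 85/12
d11 = -4257/80
endpoint = (2821/80, 47/30)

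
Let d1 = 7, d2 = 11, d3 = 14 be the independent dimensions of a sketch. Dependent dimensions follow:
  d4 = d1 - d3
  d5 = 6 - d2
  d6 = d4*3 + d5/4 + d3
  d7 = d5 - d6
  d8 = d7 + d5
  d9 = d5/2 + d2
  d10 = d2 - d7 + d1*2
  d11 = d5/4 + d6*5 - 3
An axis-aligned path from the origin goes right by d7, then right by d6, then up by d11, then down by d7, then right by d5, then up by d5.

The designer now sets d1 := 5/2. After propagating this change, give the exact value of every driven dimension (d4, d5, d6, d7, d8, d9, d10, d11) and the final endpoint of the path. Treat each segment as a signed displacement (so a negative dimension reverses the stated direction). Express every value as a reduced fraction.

d4 = -23/2
d5 = -5
d6 = -87/4
d7 = 67/4
d8 = 47/4
d9 = 17/2
d10 = -3/4
d11 = -113
endpoint = (-10, -539/4)

Apply edit: d1 := 5/2
  d4 = d1 - d3 = -23/2
  d5 = 6 - d2 = -5
  d6 = d4*3 + d5/4 + d3 = -87/4
  d7 = d5 - d6 = 67/4
  d8 = d7 + d5 = 47/4
  d9 = d5/2 + d2 = 17/2
  d10 = d2 - d7 + d1*2 = -3/4
  d11 = d5/4 + d6*5 - 3 = -113
Walk from origin (0, 0):
  seg 1: right by d7 = 67/4 → (67/4, 0)
  seg 2: right by d6 = -87/4 → (-5, 0)
  seg 3: up by d11 = -113 → (-5, -113)
  seg 4: down by d7 = 67/4 → (-5, -519/4)
  seg 5: right by d5 = -5 → (-10, -519/4)
  seg 6: up by d5 = -5 → (-10, -539/4)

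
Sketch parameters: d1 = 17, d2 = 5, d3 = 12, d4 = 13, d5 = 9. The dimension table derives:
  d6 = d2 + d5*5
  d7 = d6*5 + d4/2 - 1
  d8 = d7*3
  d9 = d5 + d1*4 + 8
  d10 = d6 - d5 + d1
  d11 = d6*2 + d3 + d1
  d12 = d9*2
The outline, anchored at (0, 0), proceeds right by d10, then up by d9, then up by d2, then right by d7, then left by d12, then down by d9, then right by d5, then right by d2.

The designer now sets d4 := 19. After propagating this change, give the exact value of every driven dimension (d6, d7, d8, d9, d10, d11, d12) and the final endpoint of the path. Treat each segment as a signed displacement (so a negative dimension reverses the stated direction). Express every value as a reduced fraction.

Apply edit: d4 := 19
  d6 = d2 + d5*5 = 50
  d7 = d6*5 + d4/2 - 1 = 517/2
  d8 = d7*3 = 1551/2
  d9 = d5 + d1*4 + 8 = 85
  d10 = d6 - d5 + d1 = 58
  d11 = d6*2 + d3 + d1 = 129
  d12 = d9*2 = 170
Walk from origin (0, 0):
  seg 1: right by d10 = 58 → (58, 0)
  seg 2: up by d9 = 85 → (58, 85)
  seg 3: up by d2 = 5 → (58, 90)
  seg 4: right by d7 = 517/2 → (633/2, 90)
  seg 5: left by d12 = 170 → (293/2, 90)
  seg 6: down by d9 = 85 → (293/2, 5)
  seg 7: right by d5 = 9 → (311/2, 5)
  seg 8: right by d2 = 5 → (321/2, 5)

d6 = 50
d7 = 517/2
d8 = 1551/2
d9 = 85
d10 = 58
d11 = 129
d12 = 170
endpoint = (321/2, 5)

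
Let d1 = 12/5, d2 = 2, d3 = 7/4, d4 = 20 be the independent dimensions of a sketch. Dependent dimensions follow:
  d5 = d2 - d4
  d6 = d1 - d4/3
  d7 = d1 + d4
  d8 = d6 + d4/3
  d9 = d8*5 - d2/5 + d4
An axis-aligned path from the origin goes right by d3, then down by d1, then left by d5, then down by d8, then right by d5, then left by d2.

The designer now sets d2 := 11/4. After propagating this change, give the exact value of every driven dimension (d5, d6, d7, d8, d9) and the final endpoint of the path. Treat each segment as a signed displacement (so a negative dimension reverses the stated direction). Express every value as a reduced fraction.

d5 = -69/4
d6 = -64/15
d7 = 112/5
d8 = 12/5
d9 = 629/20
endpoint = (-1, -24/5)

Apply edit: d2 := 11/4
  d5 = d2 - d4 = -69/4
  d6 = d1 - d4/3 = -64/15
  d7 = d1 + d4 = 112/5
  d8 = d6 + d4/3 = 12/5
  d9 = d8*5 - d2/5 + d4 = 629/20
Walk from origin (0, 0):
  seg 1: right by d3 = 7/4 → (7/4, 0)
  seg 2: down by d1 = 12/5 → (7/4, -12/5)
  seg 3: left by d5 = -69/4 → (19, -12/5)
  seg 4: down by d8 = 12/5 → (19, -24/5)
  seg 5: right by d5 = -69/4 → (7/4, -24/5)
  seg 6: left by d2 = 11/4 → (-1, -24/5)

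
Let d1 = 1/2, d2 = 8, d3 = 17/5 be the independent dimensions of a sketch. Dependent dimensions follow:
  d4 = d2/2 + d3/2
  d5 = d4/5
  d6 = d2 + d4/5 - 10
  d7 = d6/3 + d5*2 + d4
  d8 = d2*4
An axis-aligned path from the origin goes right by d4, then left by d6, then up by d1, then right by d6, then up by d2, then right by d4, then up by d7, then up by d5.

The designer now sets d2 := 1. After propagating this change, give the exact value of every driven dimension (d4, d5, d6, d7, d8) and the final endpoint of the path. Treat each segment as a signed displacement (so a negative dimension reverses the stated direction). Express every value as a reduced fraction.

d4 = 11/5
d5 = 11/25
d6 = -214/25
d7 = 17/75
d8 = 4
endpoint = (22/5, 13/6)

Apply edit: d2 := 1
  d4 = d2/2 + d3/2 = 11/5
  d5 = d4/5 = 11/25
  d6 = d2 + d4/5 - 10 = -214/25
  d7 = d6/3 + d5*2 + d4 = 17/75
  d8 = d2*4 = 4
Walk from origin (0, 0):
  seg 1: right by d4 = 11/5 → (11/5, 0)
  seg 2: left by d6 = -214/25 → (269/25, 0)
  seg 3: up by d1 = 1/2 → (269/25, 1/2)
  seg 4: right by d6 = -214/25 → (11/5, 1/2)
  seg 5: up by d2 = 1 → (11/5, 3/2)
  seg 6: right by d4 = 11/5 → (22/5, 3/2)
  seg 7: up by d7 = 17/75 → (22/5, 259/150)
  seg 8: up by d5 = 11/25 → (22/5, 13/6)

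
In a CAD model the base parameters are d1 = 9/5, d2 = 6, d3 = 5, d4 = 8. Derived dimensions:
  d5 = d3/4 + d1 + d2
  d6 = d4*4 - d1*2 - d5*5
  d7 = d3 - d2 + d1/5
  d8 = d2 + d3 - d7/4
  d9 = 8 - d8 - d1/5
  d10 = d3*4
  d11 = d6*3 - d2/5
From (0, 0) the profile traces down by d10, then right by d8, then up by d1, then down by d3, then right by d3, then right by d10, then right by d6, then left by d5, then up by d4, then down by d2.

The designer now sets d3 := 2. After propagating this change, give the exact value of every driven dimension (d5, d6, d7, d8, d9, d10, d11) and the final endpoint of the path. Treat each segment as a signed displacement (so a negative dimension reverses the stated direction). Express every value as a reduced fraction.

Apply edit: d3 := 2
  d5 = d3/4 + d1 + d2 = 83/10
  d6 = d4*4 - d1*2 - d5*5 = -131/10
  d7 = d3 - d2 + d1/5 = -91/25
  d8 = d2 + d3 - d7/4 = 891/100
  d9 = 8 - d8 - d1/5 = -127/100
  d10 = d3*4 = 8
  d11 = d6*3 - d2/5 = -81/2
Walk from origin (0, 0):
  seg 1: down by d10 = 8 → (0, -8)
  seg 2: right by d8 = 891/100 → (891/100, -8)
  seg 3: up by d1 = 9/5 → (891/100, -31/5)
  seg 4: down by d3 = 2 → (891/100, -41/5)
  seg 5: right by d3 = 2 → (1091/100, -41/5)
  seg 6: right by d10 = 8 → (1891/100, -41/5)
  seg 7: right by d6 = -131/10 → (581/100, -41/5)
  seg 8: left by d5 = 83/10 → (-249/100, -41/5)
  seg 9: up by d4 = 8 → (-249/100, -1/5)
  seg 10: down by d2 = 6 → (-249/100, -31/5)

d5 = 83/10
d6 = -131/10
d7 = -91/25
d8 = 891/100
d9 = -127/100
d10 = 8
d11 = -81/2
endpoint = (-249/100, -31/5)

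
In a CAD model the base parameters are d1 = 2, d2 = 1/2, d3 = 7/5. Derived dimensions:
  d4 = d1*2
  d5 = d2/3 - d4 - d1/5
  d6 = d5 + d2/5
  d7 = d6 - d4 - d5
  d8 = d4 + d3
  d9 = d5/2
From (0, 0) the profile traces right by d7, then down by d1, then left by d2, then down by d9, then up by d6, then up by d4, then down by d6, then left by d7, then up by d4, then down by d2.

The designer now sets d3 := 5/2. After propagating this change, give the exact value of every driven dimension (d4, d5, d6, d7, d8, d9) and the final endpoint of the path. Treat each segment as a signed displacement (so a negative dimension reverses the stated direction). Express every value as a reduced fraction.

d4 = 4
d5 = -127/30
d6 = -62/15
d7 = -39/10
d8 = 13/2
d9 = -127/60
endpoint = (-1/2, 457/60)

Apply edit: d3 := 5/2
  d4 = d1*2 = 4
  d5 = d2/3 - d4 - d1/5 = -127/30
  d6 = d5 + d2/5 = -62/15
  d7 = d6 - d4 - d5 = -39/10
  d8 = d4 + d3 = 13/2
  d9 = d5/2 = -127/60
Walk from origin (0, 0):
  seg 1: right by d7 = -39/10 → (-39/10, 0)
  seg 2: down by d1 = 2 → (-39/10, -2)
  seg 3: left by d2 = 1/2 → (-22/5, -2)
  seg 4: down by d9 = -127/60 → (-22/5, 7/60)
  seg 5: up by d6 = -62/15 → (-22/5, -241/60)
  seg 6: up by d4 = 4 → (-22/5, -1/60)
  seg 7: down by d6 = -62/15 → (-22/5, 247/60)
  seg 8: left by d7 = -39/10 → (-1/2, 247/60)
  seg 9: up by d4 = 4 → (-1/2, 487/60)
  seg 10: down by d2 = 1/2 → (-1/2, 457/60)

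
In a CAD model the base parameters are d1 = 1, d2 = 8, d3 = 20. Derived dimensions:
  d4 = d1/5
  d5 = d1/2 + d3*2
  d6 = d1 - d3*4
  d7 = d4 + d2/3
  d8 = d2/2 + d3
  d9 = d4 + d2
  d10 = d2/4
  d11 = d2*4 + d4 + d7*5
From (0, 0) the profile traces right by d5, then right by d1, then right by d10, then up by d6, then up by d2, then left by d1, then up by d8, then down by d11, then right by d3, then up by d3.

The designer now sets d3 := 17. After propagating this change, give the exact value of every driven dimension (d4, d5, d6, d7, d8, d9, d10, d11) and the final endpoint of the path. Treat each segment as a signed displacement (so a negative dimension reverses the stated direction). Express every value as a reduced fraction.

d4 = 1/5
d5 = 69/2
d6 = -67
d7 = 43/15
d8 = 21
d9 = 41/5
d10 = 2
d11 = 698/15
endpoint = (107/2, -1013/15)

Apply edit: d3 := 17
  d4 = d1/5 = 1/5
  d5 = d1/2 + d3*2 = 69/2
  d6 = d1 - d3*4 = -67
  d7 = d4 + d2/3 = 43/15
  d8 = d2/2 + d3 = 21
  d9 = d4 + d2 = 41/5
  d10 = d2/4 = 2
  d11 = d2*4 + d4 + d7*5 = 698/15
Walk from origin (0, 0):
  seg 1: right by d5 = 69/2 → (69/2, 0)
  seg 2: right by d1 = 1 → (71/2, 0)
  seg 3: right by d10 = 2 → (75/2, 0)
  seg 4: up by d6 = -67 → (75/2, -67)
  seg 5: up by d2 = 8 → (75/2, -59)
  seg 6: left by d1 = 1 → (73/2, -59)
  seg 7: up by d8 = 21 → (73/2, -38)
  seg 8: down by d11 = 698/15 → (73/2, -1268/15)
  seg 9: right by d3 = 17 → (107/2, -1268/15)
  seg 10: up by d3 = 17 → (107/2, -1013/15)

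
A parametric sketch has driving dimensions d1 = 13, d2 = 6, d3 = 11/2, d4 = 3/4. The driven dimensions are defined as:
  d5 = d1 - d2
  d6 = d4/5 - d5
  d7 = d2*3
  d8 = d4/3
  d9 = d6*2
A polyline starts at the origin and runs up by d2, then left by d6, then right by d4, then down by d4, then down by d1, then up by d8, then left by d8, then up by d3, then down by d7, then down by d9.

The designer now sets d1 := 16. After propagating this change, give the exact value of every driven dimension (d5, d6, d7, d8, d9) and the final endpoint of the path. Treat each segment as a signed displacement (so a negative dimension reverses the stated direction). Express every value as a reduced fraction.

d5 = 10
d6 = -197/20
d7 = 18
d8 = 1/4
d9 = -197/10
endpoint = (207/20, -33/10)

Apply edit: d1 := 16
  d5 = d1 - d2 = 10
  d6 = d4/5 - d5 = -197/20
  d7 = d2*3 = 18
  d8 = d4/3 = 1/4
  d9 = d6*2 = -197/10
Walk from origin (0, 0):
  seg 1: up by d2 = 6 → (0, 6)
  seg 2: left by d6 = -197/20 → (197/20, 6)
  seg 3: right by d4 = 3/4 → (53/5, 6)
  seg 4: down by d4 = 3/4 → (53/5, 21/4)
  seg 5: down by d1 = 16 → (53/5, -43/4)
  seg 6: up by d8 = 1/4 → (53/5, -21/2)
  seg 7: left by d8 = 1/4 → (207/20, -21/2)
  seg 8: up by d3 = 11/2 → (207/20, -5)
  seg 9: down by d7 = 18 → (207/20, -23)
  seg 10: down by d9 = -197/10 → (207/20, -33/10)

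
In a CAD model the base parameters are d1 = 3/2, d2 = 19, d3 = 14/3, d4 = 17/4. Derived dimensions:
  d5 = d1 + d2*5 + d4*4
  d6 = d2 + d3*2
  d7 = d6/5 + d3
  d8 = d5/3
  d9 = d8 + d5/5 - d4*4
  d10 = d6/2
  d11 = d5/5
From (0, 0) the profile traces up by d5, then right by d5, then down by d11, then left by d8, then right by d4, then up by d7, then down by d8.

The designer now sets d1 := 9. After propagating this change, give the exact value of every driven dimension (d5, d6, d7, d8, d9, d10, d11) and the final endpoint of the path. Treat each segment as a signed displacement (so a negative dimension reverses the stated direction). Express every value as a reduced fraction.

Apply edit: d1 := 9
  d5 = d1 + d2*5 + d4*4 = 121
  d6 = d2 + d3*2 = 85/3
  d7 = d6/5 + d3 = 31/3
  d8 = d5/3 = 121/3
  d9 = d8 + d5/5 - d4*4 = 713/15
  d10 = d6/2 = 85/6
  d11 = d5/5 = 121/5
Walk from origin (0, 0):
  seg 1: up by d5 = 121 → (0, 121)
  seg 2: right by d5 = 121 → (121, 121)
  seg 3: down by d11 = 121/5 → (121, 484/5)
  seg 4: left by d8 = 121/3 → (242/3, 484/5)
  seg 5: right by d4 = 17/4 → (1019/12, 484/5)
  seg 6: up by d7 = 31/3 → (1019/12, 1607/15)
  seg 7: down by d8 = 121/3 → (1019/12, 334/5)

d5 = 121
d6 = 85/3
d7 = 31/3
d8 = 121/3
d9 = 713/15
d10 = 85/6
d11 = 121/5
endpoint = (1019/12, 334/5)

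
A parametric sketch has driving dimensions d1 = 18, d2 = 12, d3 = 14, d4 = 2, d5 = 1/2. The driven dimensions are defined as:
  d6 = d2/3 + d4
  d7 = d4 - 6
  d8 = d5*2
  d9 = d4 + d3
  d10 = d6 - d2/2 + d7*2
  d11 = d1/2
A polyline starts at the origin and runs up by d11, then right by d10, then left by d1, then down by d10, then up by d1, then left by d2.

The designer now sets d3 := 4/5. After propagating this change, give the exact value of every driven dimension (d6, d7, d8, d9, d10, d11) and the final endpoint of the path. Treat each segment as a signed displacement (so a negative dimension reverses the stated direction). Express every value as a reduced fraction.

d6 = 6
d7 = -4
d8 = 1
d9 = 14/5
d10 = -8
d11 = 9
endpoint = (-38, 35)

Apply edit: d3 := 4/5
  d6 = d2/3 + d4 = 6
  d7 = d4 - 6 = -4
  d8 = d5*2 = 1
  d9 = d4 + d3 = 14/5
  d10 = d6 - d2/2 + d7*2 = -8
  d11 = d1/2 = 9
Walk from origin (0, 0):
  seg 1: up by d11 = 9 → (0, 9)
  seg 2: right by d10 = -8 → (-8, 9)
  seg 3: left by d1 = 18 → (-26, 9)
  seg 4: down by d10 = -8 → (-26, 17)
  seg 5: up by d1 = 18 → (-26, 35)
  seg 6: left by d2 = 12 → (-38, 35)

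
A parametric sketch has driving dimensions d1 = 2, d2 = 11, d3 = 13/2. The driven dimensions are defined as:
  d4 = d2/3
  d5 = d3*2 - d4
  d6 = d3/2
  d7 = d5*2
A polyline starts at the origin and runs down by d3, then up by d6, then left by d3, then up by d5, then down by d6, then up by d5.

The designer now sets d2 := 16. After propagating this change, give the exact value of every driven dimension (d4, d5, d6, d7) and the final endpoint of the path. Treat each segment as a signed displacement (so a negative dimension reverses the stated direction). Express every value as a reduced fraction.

d4 = 16/3
d5 = 23/3
d6 = 13/4
d7 = 46/3
endpoint = (-13/2, 53/6)

Apply edit: d2 := 16
  d4 = d2/3 = 16/3
  d5 = d3*2 - d4 = 23/3
  d6 = d3/2 = 13/4
  d7 = d5*2 = 46/3
Walk from origin (0, 0):
  seg 1: down by d3 = 13/2 → (0, -13/2)
  seg 2: up by d6 = 13/4 → (0, -13/4)
  seg 3: left by d3 = 13/2 → (-13/2, -13/4)
  seg 4: up by d5 = 23/3 → (-13/2, 53/12)
  seg 5: down by d6 = 13/4 → (-13/2, 7/6)
  seg 6: up by d5 = 23/3 → (-13/2, 53/6)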